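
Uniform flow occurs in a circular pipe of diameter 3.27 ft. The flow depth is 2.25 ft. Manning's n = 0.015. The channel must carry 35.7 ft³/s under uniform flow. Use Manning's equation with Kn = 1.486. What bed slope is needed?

S = 0.0036

For a circular section of diameter D = 3.27 ft at depth y = 2.25 ft, the central angle is θ = 2 arccos(1 − 2y/D) = 3.913 rad. Then A = (D²/8)(θ − sin θ) = 6.162 ft² and P = Dθ/2 = 6.398 ft.
Hydraulic radius R = A/P = 6.162/6.398 = 0.9631 ft.
From Manning's equation, S = [nQ / (1.486 A R^(2/3))]² = [0.015 × 35.7 / (1.486 × 6.162 × 0.9631^(2/3))]² = 0.0036.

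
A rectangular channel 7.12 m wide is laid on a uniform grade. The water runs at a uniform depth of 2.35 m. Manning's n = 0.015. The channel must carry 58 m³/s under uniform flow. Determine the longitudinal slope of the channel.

Flow area A = b·y = 7.12 × 2.35 = 16.73 m². Wetted perimeter P = b + 2y = 7.12 + 2×2.35 = 11.82 m.
Hydraulic radius R = A/P = 16.73/11.82 = 1.416 m.
From Manning's equation, S = [nQ / (1 A R^(2/3))]² = [0.015 × 58 / (1 × 16.73 × 1.416^(2/3))]² = 0.0017.

S = 0.0017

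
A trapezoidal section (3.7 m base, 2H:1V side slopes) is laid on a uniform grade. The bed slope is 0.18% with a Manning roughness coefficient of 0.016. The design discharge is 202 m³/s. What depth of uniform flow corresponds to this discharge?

y_n = 3.95 m

Manning's equation rearranged: A R^(2/3) = nQ / (1·√S) = 0.016 × 202 / (√0.0018) = 76.18.
Try y = 3.07 m: A R^(2/3) = 43.59 — short.
Try y = 4.68 m: A R^(2/3) = 112 — over.
Try y = 3.95 m: A R^(2/3) = 76.2 — matches.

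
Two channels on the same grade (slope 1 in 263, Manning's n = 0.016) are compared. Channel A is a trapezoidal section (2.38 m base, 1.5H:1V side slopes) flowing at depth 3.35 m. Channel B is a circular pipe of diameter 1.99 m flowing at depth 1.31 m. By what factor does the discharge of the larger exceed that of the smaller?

Channel A: With bottom width b = 2.38 m and side slope z = 1.5: A = (b + zy)y = (2.38 + 1.5×3.35)×3.35 = 24.81 m²; P = b + 2y√(1+z²) = 2.38 + 2×3.35×1.803 = 14.46 m. Hydraulic radius R = A/P = 24.81/14.46 = 1.716 m. Q_A = (1/0.016)·24.81·1.716^(2/3)·√0.003802 = 137 m³/s.
Channel B: For a circular section of diameter D = 1.99 m at depth y = 1.31 m, the central angle is θ = 2 arccos(1 − 2y/D) = 3.786 rad. Then A = (D²/8)(θ − sin θ) = 2.171 m² and P = Dθ/2 = 3.767 m. Hydraulic radius R = A/P = 2.171/3.767 = 0.5764 m. Q_B = (1/0.016)·2.171·0.5764^(2/3)·√0.003802 = 5.796 m³/s.
The larger discharge is 137 m³/s and the smaller is 5.796 m³/s; the ratio is 23.6.

23.6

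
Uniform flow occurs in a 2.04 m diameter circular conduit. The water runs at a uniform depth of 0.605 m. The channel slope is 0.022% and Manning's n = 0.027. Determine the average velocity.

For a circular section of diameter D = 2.04 m at depth y = 0.605 m, the central angle is θ = 2 arccos(1 − 2y/D) = 2.304 rad. Then A = (D²/8)(θ − sin θ) = 0.8116 m² and P = Dθ/2 = 2.35 m.
Hydraulic radius R = A/P = 0.8116/2.35 = 0.3454 m.
From Manning's equation, V = (1/n) R^(2/3) S^(1/2) = (1/0.027) × 0.3454^(2/3) × 0.00022^(1/2) = 0.27 m/s.

V = 0.27 m/s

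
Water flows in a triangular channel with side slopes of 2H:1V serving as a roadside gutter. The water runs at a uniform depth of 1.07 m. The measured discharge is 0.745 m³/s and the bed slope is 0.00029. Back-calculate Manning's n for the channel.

For a triangular section with side slope z = 2: A = zy² = 2×1.07² = 2.29 m²; P = 2y√(1+z²) = 2×1.07×2.236 = 4.785 m.
Hydraulic radius R = A/P = 2.29/4.785 = 0.4785 m.
Rearranging Manning's equation: n = (1/Q) A R^(2/3) S^(1/2) = (1/0.745) × 2.29 × 0.4785^(2/3) × √0.00029 = 0.032.

n = 0.032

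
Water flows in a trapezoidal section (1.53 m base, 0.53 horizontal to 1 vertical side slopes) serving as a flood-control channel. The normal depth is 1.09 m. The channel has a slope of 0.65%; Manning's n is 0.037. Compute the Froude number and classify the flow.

subcritical

With bottom width b = 1.53 m and side slope z = 0.53: A = (b + zy)y = (1.53 + 0.53×1.09)×1.09 = 2.297 m²; P = b + 2y√(1+z²) = 1.53 + 2×1.09×1.132 = 3.997 m.
Hydraulic radius R = A/P = 2.297/3.997 = 0.5747 m.
V = (1/n) R^(2/3) √S = (1/0.037) × 0.5747^(2/3) × √0.0065 = 1.506 m/s. Hydraulic depth D_h = A/T = 2.297/2.685 = 0.8555 m.
Froude number Fr = V/√(g·D_h) = 1.506/√(9.81×0.8555) = 0.52, which is less than 1, so the flow is subcritical.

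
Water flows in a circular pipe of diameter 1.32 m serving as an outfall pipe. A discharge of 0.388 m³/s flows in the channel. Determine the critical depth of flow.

At critical depth, Q² T / (g A³) = 1, i.e. A³/T = Q²/g = 0.388²/9.81 = 0.01535.
At y = 0.224 m: A³/T = 0.003676 — low.
At y = 0.323 m: A³/T = 0.01541 — close enough.

y_c = 0.323 m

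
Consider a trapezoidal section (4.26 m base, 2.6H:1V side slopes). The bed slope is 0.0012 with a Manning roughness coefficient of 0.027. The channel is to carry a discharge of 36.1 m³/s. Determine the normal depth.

Manning's equation rearranged: A R^(2/3) = nQ / (1·√S) = 0.027 × 36.1 / (√0.0012) = 28.14.
Try y = 2.51 m: A R^(2/3) = 35.22 — too large.
Try y = 1.97 m: A R^(2/3) = 21.02 — too small.
Try y = 2.26 m: A R^(2/3) = 28.11 — ≈ 28.14.

y_n = 2.26 m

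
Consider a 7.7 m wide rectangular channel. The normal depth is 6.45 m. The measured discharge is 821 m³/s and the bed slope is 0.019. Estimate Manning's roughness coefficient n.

n = 0.015

Flow area A = b·y = 7.7 × 6.45 = 49.66 m². Wetted perimeter P = b + 2y = 7.7 + 2×6.45 = 20.6 m.
Hydraulic radius R = A/P = 49.66/20.6 = 2.411 m.
Rearranging Manning's equation: n = (1/Q) A R^(2/3) S^(1/2) = (1/821) × 49.66 × 2.411^(2/3) × √0.019 = 0.015.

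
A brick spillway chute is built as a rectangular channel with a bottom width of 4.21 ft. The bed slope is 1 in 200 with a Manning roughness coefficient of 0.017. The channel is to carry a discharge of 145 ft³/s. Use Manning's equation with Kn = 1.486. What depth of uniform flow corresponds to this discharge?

Manning's equation rearranged: A R^(2/3) = nQ / (1.486·√S) = 0.017 × 145 / (1.486 × √0.005) = 23.46.
Try y = 5.25 ft: A R^(2/3) = 29 — over.
Try y = 3.89 ft: A R^(2/3) = 20.16 — short.
Try y = 4.4 ft: A R^(2/3) = 23.44 — ≈ 23.46.

y_n = 4.4 ft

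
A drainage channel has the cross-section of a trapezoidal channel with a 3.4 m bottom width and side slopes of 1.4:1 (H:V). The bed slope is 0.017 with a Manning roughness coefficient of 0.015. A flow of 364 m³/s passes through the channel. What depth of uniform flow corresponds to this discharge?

y_n = 3.41 m

Manning's equation rearranged: A R^(2/3) = nQ / (1·√S) = 0.015 × 364 / (√0.017) = 41.88.
Trying y = 3.96 m: A R^(2/3) = 57.72 — too large.
Trying y = 2.54 m: A R^(2/3) = 22.69 — too small.
Trying y = 3.41 m: A R^(2/3) = 41.88 — close enough.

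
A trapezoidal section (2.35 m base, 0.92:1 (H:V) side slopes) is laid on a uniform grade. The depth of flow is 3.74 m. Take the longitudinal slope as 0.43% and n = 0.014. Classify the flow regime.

supercritical

With bottom width b = 2.35 m and side slope z = 0.92: A = (b + zy)y = (2.35 + 0.92×3.74)×3.74 = 21.66 m²; P = b + 2y√(1+z²) = 2.35 + 2×3.74×1.359 = 12.51 m.
Hydraulic radius R = A/P = 21.66/12.51 = 1.731 m.
V = (1/n) R^(2/3) √S = (1/0.014) × 1.731^(2/3) × √0.0043 = 6.752 m/s. Hydraulic depth D_h = A/T = 21.66/9.232 = 2.346 m.
Froude number Fr = V/√(g·D_h) = 6.752/√(9.81×2.346) = 1.41, which is greater than 1, so the flow is supercritical.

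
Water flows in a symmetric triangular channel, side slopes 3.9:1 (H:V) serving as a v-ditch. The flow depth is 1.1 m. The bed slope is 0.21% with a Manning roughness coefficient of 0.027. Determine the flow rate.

For a triangular section with side slope z = 3.9: A = zy² = 3.9×1.1² = 4.719 m²; P = 2y√(1+z²) = 2×1.1×4.026 = 8.858 m.
Hydraulic radius R = A/P = 4.719/8.858 = 0.5328 m.
Manning's equation: Q = (1/n) A R^(2/3) S^(1/2) = (1/0.027) × 4.719 × 0.5328^(2/3) × 0.0021^(1/2) = 5.26 m³/s.

Q = 5.26 m³/s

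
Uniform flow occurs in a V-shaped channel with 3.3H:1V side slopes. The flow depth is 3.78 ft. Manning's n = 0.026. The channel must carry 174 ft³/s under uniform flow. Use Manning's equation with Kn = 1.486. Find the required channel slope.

S = 0.00189

For a triangular section with side slope z = 3.3: A = zy² = 3.3×3.78² = 47.15 ft²; P = 2y√(1+z²) = 2×3.78×3.448 = 26.07 ft.
Hydraulic radius R = A/P = 47.15/26.07 = 1.809 ft.
From Manning's equation, S = [nQ / (1.486 A R^(2/3))]² = [0.026 × 174 / (1.486 × 47.15 × 1.809^(2/3))]² = 0.00189.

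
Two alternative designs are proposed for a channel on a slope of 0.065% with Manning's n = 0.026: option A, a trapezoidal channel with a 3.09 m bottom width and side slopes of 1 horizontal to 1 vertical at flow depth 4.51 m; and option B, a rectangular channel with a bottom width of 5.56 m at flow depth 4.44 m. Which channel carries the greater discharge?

Channel A: With bottom width b = 3.09 m and side slope z = 1: A = (b + zy)y = (3.09 + 1×4.51)×4.51 = 34.28 m²; P = b + 2y√(1+z²) = 3.09 + 2×4.51×1.414 = 15.85 m. Hydraulic radius R = A/P = 34.28/15.85 = 2.163 m. Q_A = (1/0.026)·34.28·2.163^(2/3)·√0.00065 = 56.21 m³/s.
Channel B: Flow area A = b·y = 5.56 × 4.44 = 24.69 m². Wetted perimeter P = b + 2y = 5.56 + 2×4.44 = 14.44 m. Hydraulic radius R = A/P = 24.69/14.44 = 1.71 m. Q_B = (1/0.026)·24.69·1.71^(2/3)·√0.00065 = 34.61 m³/s.
Q_A = 56.21 m³/s vs Q_B = 34.61 m³/s, so channel A carries more.

channel A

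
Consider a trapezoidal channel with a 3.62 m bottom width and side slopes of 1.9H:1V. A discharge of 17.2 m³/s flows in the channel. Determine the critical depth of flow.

At critical depth, Q² T / (g A³) = 1, i.e. A³/T = Q²/g = 17.2²/9.81 = 30.16.
Trying y = 1.31 m: A³/T = 59.61 — over.
Trying y = 0.949 m: A³/T = 18.86 — short.
Trying y = 1.08 m: A³/T = 29.76 — matches.

y_c = 1.08 m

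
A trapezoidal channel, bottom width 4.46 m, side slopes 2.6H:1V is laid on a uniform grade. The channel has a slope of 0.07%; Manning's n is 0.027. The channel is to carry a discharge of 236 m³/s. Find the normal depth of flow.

Manning's equation rearranged: A R^(2/3) = nQ / (1·√S) = 0.027 × 236 / (√0.0007) = 240.8.
Trying y = 6.81 m: A R^(2/3) = 351.9 — over.
Trying y = 5.07 m: A R^(2/3) = 174.9 — short.
Trying y = 5.81 m: A R^(2/3) = 241 — ≈ 240.8.

y_n = 5.81 m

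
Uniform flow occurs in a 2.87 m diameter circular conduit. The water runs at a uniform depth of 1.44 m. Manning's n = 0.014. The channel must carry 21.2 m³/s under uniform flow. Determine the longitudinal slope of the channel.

S = 0.013

For a circular section of diameter D = 2.87 m at depth y = 1.44 m, the central angle is θ = 2 arccos(1 − 2y/D) = 3.149 rad. Then A = (D²/8)(θ − sin θ) = 3.249 m² and P = Dθ/2 = 4.518 m.
Hydraulic radius R = A/P = 3.249/4.518 = 0.7191 m.
From Manning's equation, S = [nQ / (1 A R^(2/3))]² = [0.014 × 21.2 / (1 × 3.249 × 0.7191^(2/3))]² = 0.013.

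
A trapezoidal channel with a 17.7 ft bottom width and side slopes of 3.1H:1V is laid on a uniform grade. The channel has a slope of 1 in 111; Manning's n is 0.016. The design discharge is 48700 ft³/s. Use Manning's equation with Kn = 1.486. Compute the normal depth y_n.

y_n = 17.3 ft

Manning's equation rearranged: A R^(2/3) = nQ / (1.486·√S) = 0.016 × 48700 / (1.486 × √0.009009) = 5524.
Try y = 12 ft: A R^(2/3) = 2381 — too small.
Try y = 17.3 ft: A R^(2/3) = 5521 — ≈ 5524.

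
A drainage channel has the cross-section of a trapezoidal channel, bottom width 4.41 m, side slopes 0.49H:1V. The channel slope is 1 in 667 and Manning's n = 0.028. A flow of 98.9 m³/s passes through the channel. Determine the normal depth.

Manning's equation rearranged: A R^(2/3) = nQ / (1·√S) = 0.028 × 98.9 / (√0.001499) = 71.52.
Try y = 4.76 m: A R^(2/3) = 53.26 — low.
Try y = 6.39 m: A R^(2/3) = 90.76 — high.
Try y = 5.61 m: A R^(2/3) = 71.51 — matches.

y_n = 5.61 m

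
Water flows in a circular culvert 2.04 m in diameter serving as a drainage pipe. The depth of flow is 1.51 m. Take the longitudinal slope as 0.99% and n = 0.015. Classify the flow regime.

For a circular section of diameter D = 2.04 m at depth y = 1.51 m, the central angle is θ = 2 arccos(1 − 2y/D) = 4.144 rad. Then A = (D²/8)(θ − sin θ) = 2.594 m² and P = Dθ/2 = 4.227 m.
Hydraulic radius R = A/P = 2.594/4.227 = 0.6137 m.
V = (1/n) R^(2/3) √S = (1/0.015) × 0.6137^(2/3) × √0.0099 = 4.79 m/s. Hydraulic depth D_h = A/T = 2.594/1.789 = 1.45 m.
Froude number Fr = V/√(g·D_h) = 4.79/√(9.81×1.45) = 1.27, which is greater than 1, so the flow is supercritical.

supercritical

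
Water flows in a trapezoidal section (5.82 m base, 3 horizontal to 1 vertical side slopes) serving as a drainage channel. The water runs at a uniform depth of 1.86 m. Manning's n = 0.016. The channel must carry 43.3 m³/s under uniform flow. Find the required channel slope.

With bottom width b = 5.82 m and side slope z = 3: A = (b + zy)y = (5.82 + 3×1.86)×1.86 = 21.2 m²; P = b + 2y√(1+z²) = 5.82 + 2×1.86×3.162 = 17.58 m.
Hydraulic radius R = A/P = 21.2/17.58 = 1.206 m.
From Manning's equation, S = [nQ / (1 A R^(2/3))]² = [0.016 × 43.3 / (1 × 21.2 × 1.206^(2/3))]² = 0.000832.

S = 0.000832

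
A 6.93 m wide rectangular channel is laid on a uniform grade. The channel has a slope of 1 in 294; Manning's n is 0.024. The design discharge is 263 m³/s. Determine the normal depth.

y_n = 8.56 m

Manning's equation rearranged: A R^(2/3) = nQ / (1·√S) = 0.024 × 263 / (√0.003401) = 108.2.
Try y = 10.5 m: A R^(2/3) = 137.8 — high.
Try y = 7.44 m: A R^(2/3) = 91.5 — low.
Try y = 8.56 m: A R^(2/3) = 108.3 — ≈ 108.2.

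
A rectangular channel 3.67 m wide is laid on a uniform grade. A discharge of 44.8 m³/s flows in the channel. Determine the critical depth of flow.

y_c = 2.48 m

For a rectangular channel, critical depth y_c = (q²/g)^(1/3) where q = Q/b = 44.8/3.67 = 12.21 m²/s.
So y_c = (12.21²/9.81)^(1/3) = 2.48 m.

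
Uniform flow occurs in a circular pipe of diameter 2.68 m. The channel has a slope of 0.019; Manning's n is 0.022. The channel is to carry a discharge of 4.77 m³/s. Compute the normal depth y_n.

y_n = 0.762 m

Manning's equation rearranged: A R^(2/3) = nQ / (1·√S) = 0.022 × 4.77 / (√0.019) = 0.7613.
Trying y = 0.634 m: A R^(2/3) = 0.5301 — short.
Trying y = 0.762 m: A R^(2/3) = 0.7621 — matches.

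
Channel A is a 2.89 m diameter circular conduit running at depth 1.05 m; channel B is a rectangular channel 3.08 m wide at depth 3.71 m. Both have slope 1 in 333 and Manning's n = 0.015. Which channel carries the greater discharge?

Channel A: For a circular section of diameter D = 2.89 m at depth y = 1.05 m, the central angle is θ = 2 arccos(1 − 2y/D) = 2.588 rad. Then A = (D²/8)(θ − sin θ) = 2.153 m² and P = Dθ/2 = 3.739 m. Hydraulic radius R = A/P = 2.153/3.739 = 0.5757 m. Q_A = (1/0.015)·2.153·0.5757^(2/3)·√0.003003 = 5.442 m³/s.
Channel B: Flow area A = b·y = 3.08 × 3.71 = 11.43 m². Wetted perimeter P = b + 2y = 3.08 + 2×3.71 = 10.5 m. Hydraulic radius R = A/P = 11.43/10.5 = 1.088 m. Q_B = (1/0.015)·11.43·1.088^(2/3)·√0.003003 = 44.17 m³/s.
Q_A = 5.442 m³/s vs Q_B = 44.17 m³/s, so channel B carries more.

channel B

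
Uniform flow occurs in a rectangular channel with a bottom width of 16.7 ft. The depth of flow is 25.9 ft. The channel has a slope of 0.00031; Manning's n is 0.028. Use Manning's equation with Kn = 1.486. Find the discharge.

Q = 1380 ft³/s

Flow area A = b·y = 16.7 × 25.9 = 432.5 ft². Wetted perimeter P = b + 2y = 16.7 + 2×25.9 = 68.5 ft.
Hydraulic radius R = A/P = 432.5/68.5 = 6.314 ft.
Manning's equation: Q = (1.486/n) A R^(2/3) S^(1/2) = (1.486/0.028) × 432.5 × 6.314^(2/3) × 0.00031^(1/2) = 1380 ft³/s.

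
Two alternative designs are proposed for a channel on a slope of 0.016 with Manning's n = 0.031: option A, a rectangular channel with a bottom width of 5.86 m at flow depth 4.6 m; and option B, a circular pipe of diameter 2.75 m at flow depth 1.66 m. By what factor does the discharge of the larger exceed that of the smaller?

Channel A: Flow area A = b·y = 5.86 × 4.6 = 26.96 m². Wetted perimeter P = b + 2y = 5.86 + 2×4.6 = 15.06 m. Hydraulic radius R = A/P = 26.96/15.06 = 1.79 m. Q_A = (1/0.031)·26.96·1.79^(2/3)·√0.016 = 162.1 m³/s.
Channel B: For a circular section of diameter D = 2.75 m at depth y = 1.66 m, the central angle is θ = 2 arccos(1 − 2y/D) = 3.559 rad. Then A = (D²/8)(θ − sin θ) = 3.748 m² and P = Dθ/2 = 4.894 m. Hydraulic radius R = A/P = 3.748/4.894 = 0.7658 m. Q_B = (1/0.031)·3.748·0.7658^(2/3)·√0.016 = 12.8 m³/s.
The larger discharge is 162.1 m³/s and the smaller is 12.8 m³/s; the ratio is 12.7.

12.7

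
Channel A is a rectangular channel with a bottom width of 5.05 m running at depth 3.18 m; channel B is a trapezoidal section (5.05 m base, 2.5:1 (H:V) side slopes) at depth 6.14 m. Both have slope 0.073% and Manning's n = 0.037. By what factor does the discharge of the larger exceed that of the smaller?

Channel A: Flow area A = b·y = 5.05 × 3.18 = 16.06 m². Wetted perimeter P = b + 2y = 5.05 + 2×3.18 = 11.41 m. Hydraulic radius R = A/P = 16.06/11.41 = 1.407 m. Q_A = (1/0.037)·16.06·1.407^(2/3)·√0.00073 = 14.73 m³/s.
Channel B: With bottom width b = 5.05 m and side slope z = 2.5: A = (b + zy)y = (5.05 + 2.5×6.14)×6.14 = 125.3 m²; P = b + 2y√(1+z²) = 5.05 + 2×6.14×2.693 = 38.11 m. Hydraulic radius R = A/P = 125.3/38.11 = 3.286 m. Q_B = (1/0.037)·125.3·3.286^(2/3)·√0.00073 = 202.2 m³/s.
The larger discharge is 202.2 m³/s and the smaller is 14.73 m³/s; the ratio is 13.7.

13.7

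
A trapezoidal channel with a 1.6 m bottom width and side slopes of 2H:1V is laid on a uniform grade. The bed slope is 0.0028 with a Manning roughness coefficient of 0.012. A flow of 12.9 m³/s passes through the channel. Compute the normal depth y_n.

Manning's equation rearranged: A R^(2/3) = nQ / (1·√S) = 0.012 × 12.9 / (√0.0028) = 2.925.
Trying y = 1.26 m: A R^(2/3) = 4.161 — over.
Trying y = 0.931 m: A R^(2/3) = 2.188 — short.
Trying y = 1.07 m: A R^(2/3) = 2.931 — close enough.

y_n = 1.07 m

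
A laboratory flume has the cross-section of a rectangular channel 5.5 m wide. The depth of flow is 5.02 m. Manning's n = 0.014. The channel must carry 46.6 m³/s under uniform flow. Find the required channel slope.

Flow area A = b·y = 5.5 × 5.02 = 27.61 m². Wetted perimeter P = b + 2y = 5.5 + 2×5.02 = 15.54 m.
Hydraulic radius R = A/P = 27.61/15.54 = 1.777 m.
From Manning's equation, S = [nQ / (1 A R^(2/3))]² = [0.014 × 46.6 / (1 × 27.61 × 1.777^(2/3))]² = 0.000259.

S = 0.000259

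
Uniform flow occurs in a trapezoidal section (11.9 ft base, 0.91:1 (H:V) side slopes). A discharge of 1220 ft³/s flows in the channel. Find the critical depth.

y_c = 5.88 ft

At critical depth, Q² T / (g A³) = 1, i.e. A³/T = Q²/g = 1220²/32.2 = 46220.
Try y = 4.28 ft: A³/T = 15690 — short.
Try y = 7.28 ft: A³/T = 97530 — over.
Try y = 5.88 ft: A³/T = 46180 — ≈ 46220.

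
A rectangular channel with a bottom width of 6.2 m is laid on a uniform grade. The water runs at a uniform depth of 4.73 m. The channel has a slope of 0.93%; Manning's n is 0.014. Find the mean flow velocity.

Flow area A = b·y = 6.2 × 4.73 = 29.33 m². Wetted perimeter P = b + 2y = 6.2 + 2×4.73 = 15.66 m.
Hydraulic radius R = A/P = 29.33/15.66 = 1.873 m.
From Manning's equation, V = (1/n) R^(2/3) S^(1/2) = (1/0.014) × 1.873^(2/3) × 0.0093^(1/2) = 10.5 m/s.

V = 10.5 m/s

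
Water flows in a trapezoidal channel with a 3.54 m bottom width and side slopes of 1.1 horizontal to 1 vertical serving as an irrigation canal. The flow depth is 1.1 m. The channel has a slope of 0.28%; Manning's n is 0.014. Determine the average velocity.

V = 3.17 m/s

With bottom width b = 3.54 m and side slope z = 1.1: A = (b + zy)y = (3.54 + 1.1×1.1)×1.1 = 5.225 m²; P = b + 2y√(1+z²) = 3.54 + 2×1.1×1.487 = 6.811 m.
Hydraulic radius R = A/P = 5.225/6.811 = 0.7672 m.
From Manning's equation, V = (1/n) R^(2/3) S^(1/2) = (1/0.014) × 0.7672^(2/3) × 0.0028^(1/2) = 3.17 m/s.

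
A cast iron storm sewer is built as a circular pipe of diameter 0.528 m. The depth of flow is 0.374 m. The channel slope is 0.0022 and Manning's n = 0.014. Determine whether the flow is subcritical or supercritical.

subcritical

For a circular section of diameter D = 0.528 m at depth y = 0.374 m, the central angle is θ = 2 arccos(1 − 2y/D) = 4.001 rad. Then A = (D²/8)(θ − sin θ) = 0.1658 m² and P = Dθ/2 = 1.056 m.
Hydraulic radius R = A/P = 0.1658/1.056 = 0.157 m.
V = (1/n) R^(2/3) √S = (1/0.014) × 0.157^(2/3) × √0.0022 = 0.975 m/s. Hydraulic depth D_h = A/T = 0.1658/0.48 = 0.3455 m.
Froude number Fr = V/√(g·D_h) = 0.975/√(9.81×0.3455) = 0.53, which is less than 1, so the flow is subcritical.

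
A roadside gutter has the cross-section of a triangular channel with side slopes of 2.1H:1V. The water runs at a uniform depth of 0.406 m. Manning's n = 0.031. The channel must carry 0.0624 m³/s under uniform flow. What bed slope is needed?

For a triangular section with side slope z = 2.1: A = zy² = 2.1×0.406² = 0.3462 m²; P = 2y√(1+z²) = 2×0.406×2.326 = 1.889 m.
Hydraulic radius R = A/P = 0.3462/1.889 = 0.1833 m.
From Manning's equation, S = [nQ / (1 A R^(2/3))]² = [0.031 × 0.0624 / (1 × 0.3462 × 0.1833^(2/3))]² = 0.0003.

S = 0.0003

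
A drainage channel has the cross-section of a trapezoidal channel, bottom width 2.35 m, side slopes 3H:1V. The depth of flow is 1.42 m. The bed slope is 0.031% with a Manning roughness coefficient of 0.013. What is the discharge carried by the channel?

With bottom width b = 2.35 m and side slope z = 3: A = (b + zy)y = (2.35 + 3×1.42)×1.42 = 9.386 m²; P = b + 2y√(1+z²) = 2.35 + 2×1.42×3.162 = 11.33 m.
Hydraulic radius R = A/P = 9.386/11.33 = 0.8284 m.
Manning's equation: Q = (1/n) A R^(2/3) S^(1/2) = (1/0.013) × 9.386 × 0.8284^(2/3) × 0.00031^(1/2) = 11.2 m³/s.

Q = 11.2 m³/s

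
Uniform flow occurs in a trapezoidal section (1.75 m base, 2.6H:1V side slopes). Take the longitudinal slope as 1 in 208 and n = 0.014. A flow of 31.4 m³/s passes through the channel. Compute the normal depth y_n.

Manning's equation rearranged: A R^(2/3) = nQ / (1·√S) = 0.014 × 31.4 / (√0.004808) = 6.34.
At y = 1.65 m: A R^(2/3) = 9.364 — high.
At y = 1.12 m: A R^(2/3) = 3.932 — low.
At y = 1.39 m: A R^(2/3) = 6.346 — matches.

y_n = 1.39 m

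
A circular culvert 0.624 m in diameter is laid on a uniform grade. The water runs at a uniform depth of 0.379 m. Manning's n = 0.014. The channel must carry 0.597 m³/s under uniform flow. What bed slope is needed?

S = 0.019

For a circular section of diameter D = 0.624 m at depth y = 0.379 m, the central angle is θ = 2 arccos(1 − 2y/D) = 3.574 rad. Then A = (D²/8)(θ − sin θ) = 0.1944 m² and P = Dθ/2 = 1.115 m.
Hydraulic radius R = A/P = 0.1944/1.115 = 0.1743 m.
From Manning's equation, S = [nQ / (1 A R^(2/3))]² = [0.014 × 0.597 / (1 × 0.1944 × 0.1743^(2/3))]² = 0.019.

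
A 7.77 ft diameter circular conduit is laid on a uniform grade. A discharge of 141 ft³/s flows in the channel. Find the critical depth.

At critical depth, Q² T / (g A³) = 1, i.e. A³/T = Q²/g = 141²/32.2 = 617.4.
At y = 2.52 ft: A³/T = 325.2 — too small.
At y = 2.98 ft: A³/T = 620.9 — matches.

y_c = 2.98 ft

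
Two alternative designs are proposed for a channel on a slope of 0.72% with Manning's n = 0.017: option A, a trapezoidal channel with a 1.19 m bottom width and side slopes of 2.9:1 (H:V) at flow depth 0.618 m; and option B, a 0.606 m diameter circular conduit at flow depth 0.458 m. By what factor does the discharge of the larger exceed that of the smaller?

12.6

Channel A: With bottom width b = 1.19 m and side slope z = 2.9: A = (b + zy)y = (1.19 + 2.9×0.618)×0.618 = 1.843 m²; P = b + 2y√(1+z²) = 1.19 + 2×0.618×3.068 = 4.982 m. Hydraulic radius R = A/P = 1.843/4.982 = 0.37 m. Q_A = (1/0.017)·1.843·0.37^(2/3)·√0.0072 = 4.741 m³/s.
Channel B: For a circular section of diameter D = 0.606 m at depth y = 0.458 m, the central angle is θ = 2 arccos(1 − 2y/D) = 4.216 rad. Then A = (D²/8)(θ − sin θ) = 0.2339 m² and P = Dθ/2 = 1.277 m. Hydraulic radius R = A/P = 0.2339/1.277 = 0.1831 m. Q_B = (1/0.017)·0.2339·0.1831^(2/3)·√0.0072 = 0.3764 m³/s.
The larger discharge is 4.741 m³/s and the smaller is 0.3764 m³/s; the ratio is 12.6.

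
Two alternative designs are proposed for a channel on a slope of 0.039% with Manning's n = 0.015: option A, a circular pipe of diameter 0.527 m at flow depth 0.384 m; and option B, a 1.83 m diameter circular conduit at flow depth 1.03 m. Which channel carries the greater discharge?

Channel A: For a circular section of diameter D = 0.527 m at depth y = 0.384 m, the central angle is θ = 2 arccos(1 − 2y/D) = 4.092 rad. Then A = (D²/8)(θ − sin θ) = 0.1703 m² and P = Dθ/2 = 1.078 m. Hydraulic radius R = A/P = 0.1703/1.078 = 0.1579 m. Q_A = (1/0.015)·0.1703·0.1579^(2/3)·√0.00039 = 0.0655 m³/s.
Channel B: For a circular section of diameter D = 1.83 m at depth y = 1.03 m, the central angle is θ = 2 arccos(1 − 2y/D) = 3.394 rad. Then A = (D²/8)(θ − sin θ) = 1.525 m² and P = Dθ/2 = 3.105 m. Hydraulic radius R = A/P = 1.525/3.105 = 0.4911 m. Q_B = (1/0.015)·1.525·0.4911^(2/3)·√0.00039 = 1.25 m³/s.
Q_A = 0.0655 m³/s vs Q_B = 1.25 m³/s, so channel B carries more.

channel B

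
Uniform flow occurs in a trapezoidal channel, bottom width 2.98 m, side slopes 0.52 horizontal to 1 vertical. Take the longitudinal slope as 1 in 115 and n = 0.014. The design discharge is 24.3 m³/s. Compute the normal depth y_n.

y_n = 1.21 m

Manning's equation rearranged: A R^(2/3) = nQ / (1·√S) = 0.014 × 24.3 / (√0.008696) = 3.648.
Try y = 1.44 m: A R^(2/3) = 4.865 — high.
Try y = 1.07 m: A R^(2/3) = 2.988 — low.
Try y = 1.21 m: A R^(2/3) = 3.653 — close enough.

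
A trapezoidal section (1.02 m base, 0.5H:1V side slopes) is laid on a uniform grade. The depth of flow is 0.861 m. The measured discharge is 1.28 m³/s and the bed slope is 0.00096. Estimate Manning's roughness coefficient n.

With bottom width b = 1.02 m and side slope z = 0.5: A = (b + zy)y = (1.02 + 0.5×0.861)×0.861 = 1.249 m²; P = b + 2y√(1+z²) = 1.02 + 2×0.861×1.118 = 2.945 m.
Hydraulic radius R = A/P = 1.249/2.945 = 0.424 m.
Rearranging Manning's equation: n = (1/Q) A R^(2/3) S^(1/2) = (1/1.28) × 1.249 × 0.424^(2/3) × √0.00096 = 0.0171.

n = 0.0171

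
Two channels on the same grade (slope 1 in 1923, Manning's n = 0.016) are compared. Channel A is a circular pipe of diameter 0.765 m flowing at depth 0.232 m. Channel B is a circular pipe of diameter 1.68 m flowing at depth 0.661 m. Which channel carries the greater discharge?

Channel A: For a circular section of diameter D = 0.765 m at depth y = 0.232 m, the central angle is θ = 2 arccos(1 − 2y/D) = 2.333 rad. Then A = (D²/8)(θ − sin θ) = 0.1177 m² and P = Dθ/2 = 0.8923 m. Hydraulic radius R = A/P = 0.1177/0.8923 = 0.1319 m. Q_A = (1/0.016)·0.1177·0.1319^(2/3)·√0.00052 = 0.04349 m³/s.
Channel B: For a circular section of diameter D = 1.68 m at depth y = 0.661 m, the central angle is θ = 2 arccos(1 − 2y/D) = 2.712 rad. Then A = (D²/8)(θ − sin θ) = 0.8099 m² and P = Dθ/2 = 2.278 m. Hydraulic radius R = A/P = 0.8099/2.278 = 0.3555 m. Q_B = (1/0.016)·0.8099·0.3555^(2/3)·√0.00052 = 0.5793 m³/s.
Q_A = 0.04349 m³/s vs Q_B = 0.5793 m³/s, so channel B carries more.

channel B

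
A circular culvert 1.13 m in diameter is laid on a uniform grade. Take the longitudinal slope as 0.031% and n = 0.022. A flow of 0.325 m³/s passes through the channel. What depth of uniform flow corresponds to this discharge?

Manning's equation rearranged: A R^(2/3) = nQ / (1·√S) = 0.022 × 0.325 / (√0.00031) = 0.4061.
Trying y = 1.01 m: A R^(2/3) = 0.4588 — over.
Trying y = 0.779 m: A R^(2/3) = 0.3543 — short.
Trying y = 0.871 m: A R^(2/3) = 0.4061 — ≈ 0.4061.

y_n = 0.871 m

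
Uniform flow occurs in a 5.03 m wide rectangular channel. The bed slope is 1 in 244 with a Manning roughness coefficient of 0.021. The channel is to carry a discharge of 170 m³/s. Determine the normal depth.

y_n = 7.3 m

Manning's equation rearranged: A R^(2/3) = nQ / (1·√S) = 0.021 × 170 / (√0.004098) = 55.77.
At y = 5.26 m: A R^(2/3) = 37.71 — low.
At y = 8.04 m: A R^(2/3) = 62.38 — high.
At y = 7.3 m: A R^(2/3) = 55.74 — close enough.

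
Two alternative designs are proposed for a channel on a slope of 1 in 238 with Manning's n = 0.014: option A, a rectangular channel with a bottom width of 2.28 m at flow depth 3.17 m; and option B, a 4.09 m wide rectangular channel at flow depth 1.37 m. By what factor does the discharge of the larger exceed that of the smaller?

Channel A: Flow area A = b·y = 2.28 × 3.17 = 7.228 m². Wetted perimeter P = b + 2y = 2.28 + 2×3.17 = 8.62 m. Hydraulic radius R = A/P = 7.228/8.62 = 0.8385 m. Q_A = (1/0.014)·7.228·0.8385^(2/3)·√0.004202 = 29.76 m³/s.
Channel B: Flow area A = b·y = 4.09 × 1.37 = 5.603 m². Wetted perimeter P = b + 2y = 4.09 + 2×1.37 = 6.83 m. Hydraulic radius R = A/P = 5.603/6.83 = 0.8204 m. Q_B = (1/0.014)·5.603·0.8204^(2/3)·√0.004202 = 22.74 m³/s.
The larger discharge is 29.76 m³/s and the smaller is 22.74 m³/s; the ratio is 1.31.

1.31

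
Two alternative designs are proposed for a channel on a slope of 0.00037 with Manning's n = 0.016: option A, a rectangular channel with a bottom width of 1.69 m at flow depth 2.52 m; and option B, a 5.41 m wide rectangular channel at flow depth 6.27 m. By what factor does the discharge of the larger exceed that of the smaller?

Channel A: Flow area A = b·y = 1.69 × 2.52 = 4.259 m². Wetted perimeter P = b + 2y = 1.69 + 2×2.52 = 6.73 m. Hydraulic radius R = A/P = 4.259/6.73 = 0.6328 m. Q_A = (1/0.016)·4.259·0.6328^(2/3)·√0.00037 = 3.774 m³/s.
Channel B: Flow area A = b·y = 5.41 × 6.27 = 33.92 m². Wetted perimeter P = b + 2y = 5.41 + 2×6.27 = 17.95 m. Hydraulic radius R = A/P = 33.92/17.95 = 1.89 m. Q_B = (1/0.016)·33.92·1.89^(2/3)·√0.00037 = 62.33 m³/s.
The larger discharge is 62.33 m³/s and the smaller is 3.774 m³/s; the ratio is 16.5.

16.5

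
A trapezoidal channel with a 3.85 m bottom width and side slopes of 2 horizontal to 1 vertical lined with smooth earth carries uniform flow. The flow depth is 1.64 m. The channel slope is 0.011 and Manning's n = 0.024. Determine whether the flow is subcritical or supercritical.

supercritical

With bottom width b = 3.85 m and side slope z = 2: A = (b + zy)y = (3.85 + 2×1.64)×1.64 = 11.69 m²; P = b + 2y√(1+z²) = 3.85 + 2×1.64×2.236 = 11.18 m.
Hydraulic radius R = A/P = 11.69/11.18 = 1.046 m.
V = (1/n) R^(2/3) √S = (1/0.024) × 1.046^(2/3) × √0.011 = 4.502 m/s. Hydraulic depth D_h = A/T = 11.69/10.41 = 1.123 m.
Froude number Fr = V/√(g·D_h) = 4.502/√(9.81×1.123) = 1.36, which is greater than 1, so the flow is supercritical.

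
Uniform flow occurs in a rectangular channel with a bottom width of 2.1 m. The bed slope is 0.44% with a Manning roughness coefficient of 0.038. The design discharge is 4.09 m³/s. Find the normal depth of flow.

Manning's equation rearranged: A R^(2/3) = nQ / (1·√S) = 0.038 × 4.09 / (√0.0044) = 2.343.
Try y = 1.79 m: A R^(2/3) = 2.855 — high.
Try y = 1.08 m: A R^(2/3) = 1.49 — low.
Try y = 1.53 m: A R^(2/3) = 2.343 — matches.

y_n = 1.53 m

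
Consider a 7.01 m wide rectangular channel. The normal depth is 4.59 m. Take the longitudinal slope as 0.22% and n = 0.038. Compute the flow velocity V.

Flow area A = b·y = 7.01 × 4.59 = 32.18 m². Wetted perimeter P = b + 2y = 7.01 + 2×4.59 = 16.19 m.
Hydraulic radius R = A/P = 32.18/16.19 = 1.987 m.
From Manning's equation, V = (1/n) R^(2/3) S^(1/2) = (1/0.038) × 1.987^(2/3) × 0.0022^(1/2) = 1.95 m/s.

V = 1.95 m/s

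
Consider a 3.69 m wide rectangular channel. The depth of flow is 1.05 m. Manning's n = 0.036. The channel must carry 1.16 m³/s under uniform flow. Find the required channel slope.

Flow area A = b·y = 3.69 × 1.05 = 3.875 m². Wetted perimeter P = b + 2y = 3.69 + 2×1.05 = 5.79 m.
Hydraulic radius R = A/P = 3.875/5.79 = 0.6692 m.
From Manning's equation, S = [nQ / (1 A R^(2/3))]² = [0.036 × 1.16 / (1 × 3.875 × 0.6692^(2/3))]² = 0.000198.

S = 0.000198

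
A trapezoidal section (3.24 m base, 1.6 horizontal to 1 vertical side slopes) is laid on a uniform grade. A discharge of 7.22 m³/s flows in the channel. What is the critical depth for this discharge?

At critical depth, Q² T / (g A³) = 1, i.e. A³/T = Q²/g = 7.22²/9.81 = 5.314.
At y = 0.79 m: A³/T = 7.81 — over.
At y = 0.595 m: A³/T = 3.017 — short.
At y = 0.705 m: A³/T = 5.313 — matches.

y_c = 0.705 m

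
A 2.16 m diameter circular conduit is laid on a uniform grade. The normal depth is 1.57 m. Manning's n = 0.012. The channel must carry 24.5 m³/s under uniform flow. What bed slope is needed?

For a circular section of diameter D = 2.16 m at depth y = 1.57 m, the central angle is θ = 2 arccos(1 − 2y/D) = 4.083 rad. Then A = (D²/8)(θ − sin θ) = 2.853 m² and P = Dθ/2 = 4.41 m.
Hydraulic radius R = A/P = 2.853/4.41 = 0.6469 m.
From Manning's equation, S = [nQ / (1 A R^(2/3))]² = [0.012 × 24.5 / (1 × 2.853 × 0.6469^(2/3))]² = 0.019.

S = 0.019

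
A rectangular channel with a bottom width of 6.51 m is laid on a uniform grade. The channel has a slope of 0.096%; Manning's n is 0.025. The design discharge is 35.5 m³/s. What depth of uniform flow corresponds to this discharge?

y_n = 3.2 m

Manning's equation rearranged: A R^(2/3) = nQ / (1·√S) = 0.025 × 35.5 / (√0.00096) = 28.64.
Trying y = 3.51 m: A R^(2/3) = 32.41 — high.
Trying y = 2.21 m: A R^(2/3) = 17.28 — low.
Trying y = 3.2 m: A R^(2/3) = 28.66 — close enough.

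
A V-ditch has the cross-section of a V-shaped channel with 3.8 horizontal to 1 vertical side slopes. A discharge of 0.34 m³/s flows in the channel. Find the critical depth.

At critical depth, Q² T / (g A³) = 1, i.e. A³/T = Q²/g = 0.34²/9.81 = 0.01178.
Trying y = 0.192 m: A³/T = 0.001884 — low.
Trying y = 0.343 m: A³/T = 0.03428 — high.
Trying y = 0.277 m: A³/T = 0.01177 — close enough.

y_c = 0.277 m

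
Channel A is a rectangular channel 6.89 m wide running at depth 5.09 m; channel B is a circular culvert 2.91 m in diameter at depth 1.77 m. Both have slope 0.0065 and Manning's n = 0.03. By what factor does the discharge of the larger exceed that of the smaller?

15.4

Channel A: Flow area A = b·y = 6.89 × 5.09 = 35.07 m². Wetted perimeter P = b + 2y = 6.89 + 2×5.09 = 17.07 m. Hydraulic radius R = A/P = 35.07/17.07 = 2.054 m. Q_A = (1/0.03)·35.07·2.054^(2/3)·√0.0065 = 152.3 m³/s.
Channel B: For a circular section of diameter D = 2.91 m at depth y = 1.77 m, the central angle is θ = 2 arccos(1 − 2y/D) = 3.578 rad. Then A = (D²/8)(θ − sin θ) = 4.235 m² and P = Dθ/2 = 5.206 m. Hydraulic radius R = A/P = 4.235/5.206 = 0.8134 m. Q_B = (1/0.03)·4.235·0.8134^(2/3)·√0.0065 = 9.917 m³/s.
The larger discharge is 152.3 m³/s and the smaller is 9.917 m³/s; the ratio is 15.4.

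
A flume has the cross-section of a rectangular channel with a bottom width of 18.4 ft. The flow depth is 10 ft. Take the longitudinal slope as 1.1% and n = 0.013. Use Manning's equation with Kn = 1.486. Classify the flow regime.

Flow area A = b·y = 18.4 × 10 = 184 ft². Wetted perimeter P = b + 2y = 18.4 + 2×10 = 38.4 ft.
Hydraulic radius R = A/P = 184/38.4 = 4.792 ft.
V = (1.486/n) R^(2/3) √S = (1.486/0.013) × 4.792^(2/3) × √0.011 = 34.07 ft/s. Hydraulic depth D_h = A/T = 184/18.4 = 10 ft.
Froude number Fr = V/√(g·D_h) = 34.07/√(32.2×10) = 1.9, which is greater than 1, so the flow is supercritical.

supercritical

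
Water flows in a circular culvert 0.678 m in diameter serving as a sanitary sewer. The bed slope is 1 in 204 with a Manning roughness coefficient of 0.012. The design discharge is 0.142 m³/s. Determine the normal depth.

Manning's equation rearranged: A R^(2/3) = nQ / (1·√S) = 0.012 × 0.142 / (√0.004902) = 0.02434.
Try y = 0.248 m: A R^(2/3) = 0.03158 — high.
Try y = 0.164 m: A R^(2/3) = 0.01419 — low.
Try y = 0.216 m: A R^(2/3) = 0.02431 — ≈ 0.02434.

y_n = 0.216 m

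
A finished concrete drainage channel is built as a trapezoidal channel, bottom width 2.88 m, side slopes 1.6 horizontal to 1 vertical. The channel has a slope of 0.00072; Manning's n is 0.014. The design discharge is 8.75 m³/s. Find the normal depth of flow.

y_n = 1.16 m

Manning's equation rearranged: A R^(2/3) = nQ / (1·√S) = 0.014 × 8.75 / (√0.00072) = 4.565.
At y = 0.809 m: A R^(2/3) = 2.32 — short.
At y = 1.47 m: A R^(2/3) = 7.236 — over.
At y = 1.16 m: A R^(2/3) = 4.563 — close enough.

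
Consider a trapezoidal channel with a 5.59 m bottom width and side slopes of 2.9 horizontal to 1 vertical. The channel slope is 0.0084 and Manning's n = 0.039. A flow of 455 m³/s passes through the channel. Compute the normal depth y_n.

y_n = 4.95 m

Manning's equation rearranged: A R^(2/3) = nQ / (1·√S) = 0.039 × 455 / (√0.0084) = 193.6.
At y = 4.02 m: A R^(2/3) = 120.5 — low.
At y = 5.77 m: A R^(2/3) = 276.3 — high.
At y = 4.95 m: A R^(2/3) = 193.6 — matches.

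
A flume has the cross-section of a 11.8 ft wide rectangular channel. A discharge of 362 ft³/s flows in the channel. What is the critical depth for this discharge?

For a rectangular channel, critical depth y_c = (q²/g)^(1/3) where q = Q/b = 362/11.8 = 30.68 ft²/s.
So y_c = (30.68²/32.2)^(1/3) = 3.08 ft.

y_c = 3.08 ft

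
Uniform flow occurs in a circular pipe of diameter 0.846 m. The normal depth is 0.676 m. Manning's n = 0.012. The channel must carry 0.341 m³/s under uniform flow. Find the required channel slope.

S = 0.000441

For a circular section of diameter D = 0.846 m at depth y = 0.676 m, the central angle is θ = 2 arccos(1 − 2y/D) = 4.424 rad. Then A = (D²/8)(θ − sin θ) = 0.4815 m² and P = Dθ/2 = 1.871 m.
Hydraulic radius R = A/P = 0.4815/1.871 = 0.2573 m.
From Manning's equation, S = [nQ / (1 A R^(2/3))]² = [0.012 × 0.341 / (1 × 0.4815 × 0.2573^(2/3))]² = 0.000441.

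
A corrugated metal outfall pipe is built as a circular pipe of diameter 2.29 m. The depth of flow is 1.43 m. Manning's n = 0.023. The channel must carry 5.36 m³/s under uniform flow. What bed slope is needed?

For a circular section of diameter D = 2.29 m at depth y = 1.43 m, the central angle is θ = 2 arccos(1 − 2y/D) = 3.645 rad. Then A = (D²/8)(θ − sin θ) = 2.705 m² and P = Dθ/2 = 4.173 m.
Hydraulic radius R = A/P = 2.705/4.173 = 0.6482 m.
From Manning's equation, S = [nQ / (1 A R^(2/3))]² = [0.023 × 5.36 / (1 × 2.705 × 0.6482^(2/3))]² = 0.0037.

S = 0.0037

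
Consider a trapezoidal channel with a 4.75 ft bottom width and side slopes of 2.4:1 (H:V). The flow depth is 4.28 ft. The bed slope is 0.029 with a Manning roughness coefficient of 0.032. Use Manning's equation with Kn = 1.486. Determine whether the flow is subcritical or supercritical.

With bottom width b = 4.75 ft and side slope z = 2.4: A = (b + zy)y = (4.75 + 2.4×4.28)×4.28 = 64.29 ft²; P = b + 2y√(1+z²) = 4.75 + 2×4.28×2.6 = 27.01 ft.
Hydraulic radius R = A/P = 64.29/27.01 = 2.381 ft.
V = (1.486/n) R^(2/3) √S = (1.486/0.032) × 2.381^(2/3) × √0.029 = 14.1 ft/s. Hydraulic depth D_h = A/T = 64.29/25.29 = 2.542 ft.
Froude number Fr = V/√(g·D_h) = 14.1/√(32.2×2.542) = 1.56, which is greater than 1, so the flow is supercritical.

supercritical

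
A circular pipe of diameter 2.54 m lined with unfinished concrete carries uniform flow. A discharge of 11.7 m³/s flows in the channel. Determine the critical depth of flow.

At critical depth, Q² T / (g A³) = 1, i.e. A³/T = Q²/g = 11.7²/9.81 = 13.95.
Try y = 1.4 m: A³/T = 9.289 — low.
Try y = 1.56 m: A³/T = 14.06 — close enough.

y_c = 1.56 m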